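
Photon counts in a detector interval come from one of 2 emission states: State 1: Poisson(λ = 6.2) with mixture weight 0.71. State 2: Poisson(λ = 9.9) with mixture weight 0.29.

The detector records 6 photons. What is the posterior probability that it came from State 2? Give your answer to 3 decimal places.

0.143

Apply Bayes' rule: the posterior for each component is proportional to its prior times its likelihood at x.
Evaluate each component's likelihood at the observed value:
  f_1 = 0.1601
  f_2 = 0.065609
Unnormalised posteriors:
  w_1·f_1 = 0.71 × 0.1601 = 0.113671
  w_2·f_2 = 0.29 × 0.065609 = 0.0190266
Marginal: 0.113671 + 0.0190266 = 0.132698
So the posterior for State 2 is 0.0190266 / 0.132698 ≈ 0.143.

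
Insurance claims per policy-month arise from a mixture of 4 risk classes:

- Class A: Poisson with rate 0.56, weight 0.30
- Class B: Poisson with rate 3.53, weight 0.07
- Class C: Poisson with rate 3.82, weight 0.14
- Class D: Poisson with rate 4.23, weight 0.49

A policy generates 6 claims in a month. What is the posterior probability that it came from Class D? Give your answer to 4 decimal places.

The responsibility of component k is π_k f_k(x) divided by Σ_j π_j f_j(x).
Component likelihoods at x = 6 claims:
  p_A = 2.44676e-05
  p_B = 0.078751
  p_C = 0.094633
  p_D = 0.115783
Weight by the priors:
  π_A·p_A = 0.30 × 2.44676e-05 = 7.34027e-06
  π_B·p_B = 0.07 × 0.078751 = 0.00551257
  π_C·p_C = 0.14 × 0.094633 = 0.0132486
  π_D·p_D = 0.49 × 0.115783 = 0.0567336
Denominator: 7.34027e-06 + 0.00551257 + 0.0132486 + 0.0567336 = 0.0755021
So the posterior for Class D is 0.0567336 / 0.0755021 ≈ 0.7514.

0.7514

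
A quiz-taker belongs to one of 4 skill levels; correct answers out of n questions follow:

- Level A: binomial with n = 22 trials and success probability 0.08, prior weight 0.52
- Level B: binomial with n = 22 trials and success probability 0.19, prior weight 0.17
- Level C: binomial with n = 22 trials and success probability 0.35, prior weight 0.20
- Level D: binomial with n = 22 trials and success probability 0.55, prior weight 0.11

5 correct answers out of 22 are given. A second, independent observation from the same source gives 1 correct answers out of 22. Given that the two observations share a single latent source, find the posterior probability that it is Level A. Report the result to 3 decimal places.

The responsibility of component k is π_k f_k(x) divided by Σ_j π_j f_j(x).
Since both observations come from the same component, the likelihood for component k is f_k(x₁)·f_k(x₂).
  p_A = [C(22,5)·0.08^5·0.92^17 = 26334·3.2768e-06·0.242322 = 0.0209103] × [0.305532] = 0.00638876
  p_B = [C(22,5)·0.19^5·0.81^17 = 26334·0.00024761·0.0278128 = 0.181355] × [0.0500451] = 0.00907594
  p_C = [C(22,5)·0.35^5·0.65^17 = 26334·0.00525219·0.000659974 = 0.0912818] × [0.000907134] = 8.28048e-05
  p_D = [C(22,5)·0.55^5·0.45^17 = 26334·0.0503284·1.27237e-06 = 0.00168633] × [6.31318e-07] = 1.06461e-09
Unnormalised posteriors:
  π_A·p_A = 0.52 × 0.00638876 = 0.00332216
  π_B·p_B = 0.17 × 0.00907594 = 0.00154291
  π_C·p_C = 0.20 × 8.28048e-05 = 1.6561e-05
  π_D·p_D = 0.11 × 1.06461e-09 = 1.17107e-10
Sum: 0.00332216 + 0.00154291 + 1.6561e-05 + 1.17107e-10 = 0.00488163
P(Level A | x) = 0.00332216 / 0.00488163 ≈ 0.681

0.681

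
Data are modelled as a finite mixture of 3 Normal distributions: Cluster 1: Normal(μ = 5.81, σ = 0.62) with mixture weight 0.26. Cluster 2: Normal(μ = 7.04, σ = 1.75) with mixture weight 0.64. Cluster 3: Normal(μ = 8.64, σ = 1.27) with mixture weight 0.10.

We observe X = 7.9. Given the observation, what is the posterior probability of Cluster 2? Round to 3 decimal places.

P(component k | x) = π_k·f_k(x) / marginal(x), where marginal(x) = Σ_j π_j·f_j(x).
Normal densities:
  L_1 = (1/(0.62·√(2π)))·exp(−(7.9−5.81)²/(2·0.62²)) = 0.643455·exp(-5.68171) = 0.00219272
  L_2 = (1/(1.75·√(2π)))·exp(−(7.9−7.04)²/(2·1.75²)) = 0.227967·exp(-0.12075) = 0.202037
  L_3 = (1/(1.27·√(2π)))·exp(−(7.9−8.64)²/(2·1.27²)) = 0.314128·exp(-0.16976) = 0.265083
Prior × likelihood for each component:
  π_1·L_1 = 0.26 × 0.00219272 = 0.000570106
  π_2·L_2 = 0.64 × 0.202037 = 0.129304
  π_3·L_3 = 0.10 × 0.265083 = 0.0265083
Normaliser: 0.000570106 + 0.129304 + 0.0265083 = 0.156382
Responsibility of Cluster 2: 0.129304 / 0.156382 ≈ 0.827

0.827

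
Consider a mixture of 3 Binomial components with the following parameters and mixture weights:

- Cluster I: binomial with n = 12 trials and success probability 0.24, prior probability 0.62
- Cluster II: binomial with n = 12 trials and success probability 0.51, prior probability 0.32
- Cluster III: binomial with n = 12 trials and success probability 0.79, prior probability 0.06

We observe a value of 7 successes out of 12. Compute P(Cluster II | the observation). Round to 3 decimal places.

The responsibility of component k is w_k f_k(x) divided by Σ_j w_j f_j(x).
Component likelihoods at x = 7 successes out of 12:
  p_I = 0.00921026
  p_II = 0.200769
  p_III = 0.0621171
Unnormalised posteriors:
  w_I·p_I = 0.62 × 0.00921026 = 0.00571036
  w_II·p_II = 0.32 × 0.200769 = 0.0642461
  w_III·p_III = 0.06 × 0.0621171 = 0.00372703
Sum: 0.00571036 + 0.0642461 + 0.00372703 = 0.0736835
P(Cluster II | 7 successes out of 12) ≈ 0.872

0.872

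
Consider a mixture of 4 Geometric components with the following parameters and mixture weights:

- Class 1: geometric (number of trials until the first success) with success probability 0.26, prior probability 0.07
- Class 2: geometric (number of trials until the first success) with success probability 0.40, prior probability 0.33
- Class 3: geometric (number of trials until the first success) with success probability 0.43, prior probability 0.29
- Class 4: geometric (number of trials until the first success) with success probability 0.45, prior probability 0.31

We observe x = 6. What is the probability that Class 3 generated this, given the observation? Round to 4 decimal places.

0.2603

Apply Bayes' rule: the posterior for each component is proportional to its prior times its likelihood at x.
Evaluate each component's likelihood at the observed value:
  p_1 = 0.26·(1−0.26)^5 = 0.26·0.221901 = 0.0576942
  p_2 = 0.40·(1−0.40)^5 = 0.40·0.07776 = 0.031104
  p_3 = 0.43·(1−0.43)^5 = 0.43·0.0601692 = 0.0258728
  p_4 = 0.45·(1−0.45)^5 = 0.45·0.0503284 = 0.0226478
Prior × likelihood for each component:
  w_1·p_1 = 0.07 × 0.0576942 = 0.00403859
  w_2·p_2 = 0.33 × 0.031104 = 0.0102643
  w_3·p_3 = 0.29 × 0.0258728 = 0.0075031
  w_4·p_4 = 0.31 × 0.0226478 = 0.00702082
Marginal: 0.00403859 + 0.0102643 + 0.0075031 + 0.00702082 = 0.0288268
So the posterior for Class 3 is 0.0075031 / 0.0288268 ≈ 0.2603.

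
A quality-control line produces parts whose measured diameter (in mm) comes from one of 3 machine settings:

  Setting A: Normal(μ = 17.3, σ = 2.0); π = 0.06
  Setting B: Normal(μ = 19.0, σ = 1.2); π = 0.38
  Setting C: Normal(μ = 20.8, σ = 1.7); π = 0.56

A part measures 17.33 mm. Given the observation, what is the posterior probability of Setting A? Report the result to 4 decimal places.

0.1568

By Bayes' theorem, P(k | x) = π_k f_k(x) / Σ_j π_j f_j(x).
Normal densities:
  p_A = 0.199449
  p_B = 0.126233
  p_C = 0.0292239
Prior × likelihood for each component:
  π_A·p_A = 0.06 × 0.199449 = 0.0119669
  π_B·p_B = 0.38 × 0.126233 = 0.0479684
  π_C·p_C = 0.56 × 0.0292239 = 0.0163654
Marginal: 0.0119669 + 0.0479684 + 0.0163654 = 0.0763008
So the posterior for Setting A is 0.0119669 / 0.0763008 ≈ 0.1568.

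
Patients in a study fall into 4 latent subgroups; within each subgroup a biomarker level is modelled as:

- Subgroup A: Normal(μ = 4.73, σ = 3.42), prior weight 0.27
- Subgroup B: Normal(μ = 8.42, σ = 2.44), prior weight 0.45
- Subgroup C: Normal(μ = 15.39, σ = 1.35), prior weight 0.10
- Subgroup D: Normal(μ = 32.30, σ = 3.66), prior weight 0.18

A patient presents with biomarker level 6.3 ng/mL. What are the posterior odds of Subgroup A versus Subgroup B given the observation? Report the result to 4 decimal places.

0.5619

Since P(k|x) ∝ P(Z=k) f_k(x), the posterior odds are P(Z=i) f_i(x) / (P(Z=j) f_j(x)).
Normal densities:
  L_A = (1/(3.42·√(2π)))·exp(−(6.3−4.73)²/(2·3.42²)) = 0.116650·exp(-0.10537) = 0.104984
  L_B = (1/(2.44·√(2π)))·exp(−(6.3−8.42)²/(2·2.44²)) = 0.163501·exp(-0.37745) = 0.112097
  L_C = (1/(1.35·√(2π)))·exp(−(6.3−15.39)²/(2·1.35²)) = 0.295513·exp(-22.66889) = 4.22282e-11
  L_D = (1/(3.66·√(2π)))·exp(−(6.3−32.30)²/(2·3.66²)) = 0.109001·exp(-25.23217) = 1.20016e-12
Odds = (0.27/0.45) × (0.104984/0.112097) = 0.6 × 0.936543 ≈ 0.5619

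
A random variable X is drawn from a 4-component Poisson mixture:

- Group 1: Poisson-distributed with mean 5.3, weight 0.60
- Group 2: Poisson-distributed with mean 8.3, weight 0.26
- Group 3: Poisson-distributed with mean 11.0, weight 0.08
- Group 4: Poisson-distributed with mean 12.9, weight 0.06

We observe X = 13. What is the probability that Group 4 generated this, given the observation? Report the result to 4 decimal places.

0.2696

Apply Bayes' rule: the posterior for each component is proportional to its prior times its likelihood at x.
Poisson probabilities:
  p_1 = e^(−5.3)·5.3^13/13! = 0.00208711
  p_2 = e^(−8.3)·8.3^13/13! = 0.0354071
  p_3 = e^(−11.0)·11.0^13/13! = 0.0925945
  p_4 = e^(−12.9)·12.9^13/13! = 0.109897
Weight by the priors:
  π_1·p_1 = 0.60 × 0.00208711 = 0.00125227
  π_2·p_2 = 0.26 × 0.0354071 = 0.00920585
  π_3·p_3 = 0.08 × 0.0925945 = 0.00740756
  π_4·p_4 = 0.06 × 0.109897 = 0.00659384
Denominator: 0.00125227 + 0.00920585 + 0.00740756 + 0.00659384 = 0.0244595
Responsibility of Group 4: 0.00659384 / 0.0244595 ≈ 0.2696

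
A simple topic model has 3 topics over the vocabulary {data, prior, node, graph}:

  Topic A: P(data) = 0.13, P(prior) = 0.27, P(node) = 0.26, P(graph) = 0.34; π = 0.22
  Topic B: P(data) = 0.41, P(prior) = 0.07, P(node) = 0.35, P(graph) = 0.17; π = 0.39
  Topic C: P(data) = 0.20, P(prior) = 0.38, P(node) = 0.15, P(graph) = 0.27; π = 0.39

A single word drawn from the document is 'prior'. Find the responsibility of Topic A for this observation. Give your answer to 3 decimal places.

0.253

P(component k | x) = π_k·f_k(x) / marginal(x), where marginal(x) = Σ_j π_j·f_j(x).
Component likelihoods at x = 'prior':
  L_A = P(prior | comp) = 0.27
  L_B = P(prior | comp) = 0.07
  L_C = P(prior | comp) = 0.38
Unnormalised posteriors:
  π_A·L_A = 0.22 × 0.27 = 0.0594
  π_B·L_B = 0.39 × 0.07 = 0.0273
  π_C·L_C = 0.39 × 0.38 = 0.1482
Denominator: 0.0594 + 0.0273 + 0.1482 = 0.2349
P(Topic A | the observation) = 0.0594 / 0.2349 ≈ 0.253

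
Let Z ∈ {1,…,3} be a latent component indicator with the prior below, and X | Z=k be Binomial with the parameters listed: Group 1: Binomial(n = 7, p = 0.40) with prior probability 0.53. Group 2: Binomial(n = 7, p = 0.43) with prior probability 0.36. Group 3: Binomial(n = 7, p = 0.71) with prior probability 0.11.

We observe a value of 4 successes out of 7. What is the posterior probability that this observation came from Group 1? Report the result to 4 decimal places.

P(component k | x) = π_k·f_k(x) / marginal(x), where marginal(x) = Σ_j π_j·f_j(x).
Evaluate each component's likelihood at the observed value:
  p_1 = 0.193536
  p_2 = 0.221598
  p_3 = 0.216918
Prior × likelihood for each component:
  π_1·p_1 = 0.53 × 0.193536 = 0.102574
  π_2·p_2 = 0.36 × 0.221598 = 0.0797754
  π_3·p_3 = 0.11 × 0.216918 = 0.023861
Marginal: 0.102574 + 0.0797754 + 0.023861 = 0.20621
So the posterior for Group 1 is 0.102574 / 0.20621 ≈ 0.4974.

0.4974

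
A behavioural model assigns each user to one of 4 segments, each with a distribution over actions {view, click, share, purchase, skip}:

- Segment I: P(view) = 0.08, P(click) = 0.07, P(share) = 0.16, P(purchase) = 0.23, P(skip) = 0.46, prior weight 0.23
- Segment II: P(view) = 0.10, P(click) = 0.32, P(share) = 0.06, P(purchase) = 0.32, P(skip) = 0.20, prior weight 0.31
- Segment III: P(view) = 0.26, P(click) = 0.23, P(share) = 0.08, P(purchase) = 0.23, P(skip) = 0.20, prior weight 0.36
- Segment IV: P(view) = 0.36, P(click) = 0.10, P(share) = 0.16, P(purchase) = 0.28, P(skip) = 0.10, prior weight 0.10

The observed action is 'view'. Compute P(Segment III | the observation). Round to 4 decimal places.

0.5229

The responsibility of component k is w_k f_k(x) divided by Σ_j w_j f_j(x).
Evaluate each component's likelihood at the observed value:
  f_I = 0.08
  f_II = 0.1
  f_III = 0.26
  f_IV = 0.36
Weight by the priors:
  w_I·f_I = 0.23 × 0.08 = 0.0184
  w_II·f_II = 0.31 × 0.1 = 0.031
  w_III·f_III = 0.36 × 0.26 = 0.0936
  w_IV·f_IV = 0.10 × 0.36 = 0.036
Evidence: 0.0184 + 0.031 + 0.0936 + 0.036 = 0.179
So the posterior for Segment III is 0.0936 / 0.179 ≈ 0.5229.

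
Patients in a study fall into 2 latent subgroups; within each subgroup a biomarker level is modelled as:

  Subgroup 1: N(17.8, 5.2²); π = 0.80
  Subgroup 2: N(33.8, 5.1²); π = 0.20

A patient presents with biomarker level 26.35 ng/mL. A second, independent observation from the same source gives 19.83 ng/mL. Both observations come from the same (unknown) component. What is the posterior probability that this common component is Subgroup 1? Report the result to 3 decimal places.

0.991

By Bayes' theorem, P(k | x) = w_k f_k(x) / Σ_j w_j f_j(x).
Since both observations come from the same component, the likelihood for component k is f_k(x₁)·f_k(x₂).
  L_1 = [0.0198541] × [0.0710908] = 0.00141144
  L_2 = [0.0269136] × [0.00183662] = 4.94299e-05
Prior × likelihood for each component:
  w_1·L_1 = 0.80 × 0.00141144 = 0.00112916
  w_2·L_2 = 0.20 × 4.94299e-05 = 9.88598e-06
Normaliser: 0.00112916 + 9.88598e-06 = 0.00113904
So the posterior for Subgroup 1 is 0.00112916 / 0.00113904 ≈ 0.991.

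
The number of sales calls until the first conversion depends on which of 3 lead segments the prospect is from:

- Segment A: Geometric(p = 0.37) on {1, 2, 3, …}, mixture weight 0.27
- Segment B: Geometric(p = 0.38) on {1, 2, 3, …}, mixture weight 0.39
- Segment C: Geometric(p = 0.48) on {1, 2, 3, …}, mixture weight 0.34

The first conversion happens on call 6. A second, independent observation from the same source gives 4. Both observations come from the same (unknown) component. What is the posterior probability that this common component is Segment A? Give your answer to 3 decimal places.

0.358

P(component k | x) = π_k·f_k(x) / marginal(x), where marginal(x) = Σ_j π_j·f_j(x).
Since both observations come from the same component, the likelihood for component k is f_k(x₁)·f_k(x₂).
  p_A = [0.37·(1−0.37)^5 = 0.37·0.0992437 = 0.0367202] × [0.0925174] = 0.00339725
  p_B = [0.38·(1−0.38)^5 = 0.38·0.0916133 = 0.034813] × [0.0905646] = 0.00315283
  p_C = [0.48·(1−0.48)^5 = 0.48·0.0380204 = 0.0182498] × [0.0674918] = 0.00123171
Weight by the priors:
  π_A·p_A = 0.27 × 0.00339725 = 0.000917258
  π_B·p_B = 0.39 × 0.00315283 = 0.0012296
  π_C·p_C = 0.34 × 0.00123171 = 0.000418782
Marginal: 0.000917258 + 0.0012296 + 0.000418782 = 0.00256564
P(Segment A | x₁, x₂) = 0.000917258 / 0.00256564 ≈ 0.358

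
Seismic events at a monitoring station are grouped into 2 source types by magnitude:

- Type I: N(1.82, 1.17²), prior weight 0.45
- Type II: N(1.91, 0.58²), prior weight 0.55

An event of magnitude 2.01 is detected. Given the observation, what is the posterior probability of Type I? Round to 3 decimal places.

The responsibility of component k is w_k f_k(x) divided by Σ_j w_j f_j(x).
Normal densities:
  L_I = (1/(1.17·√(2π)))·exp(−(2.01−1.82)²/(2·1.17²)) = 0.340976·exp(-0.01319) = 0.33651
  L_II = (1/(0.58·√(2π)))·exp(−(2.01−1.91)²/(2·0.58²)) = 0.687832·exp(-0.01486) = 0.677684
Multiply by the mixture weights:
  w_I·L_I = 0.45 × 0.33651 = 0.151429
  w_II·L_II = 0.55 × 0.677684 = 0.372726
Marginal: 0.151429 + 0.372726 = 0.524155
P(Type I | 2.01) ≈ 0.289

0.289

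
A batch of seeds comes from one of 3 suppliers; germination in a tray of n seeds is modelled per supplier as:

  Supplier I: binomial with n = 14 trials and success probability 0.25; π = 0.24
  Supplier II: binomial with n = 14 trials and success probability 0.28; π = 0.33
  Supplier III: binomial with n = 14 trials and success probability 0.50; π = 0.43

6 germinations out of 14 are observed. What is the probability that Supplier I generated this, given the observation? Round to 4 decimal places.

0.1346

Posterior ∝ prior × likelihood, so P(k | x) ∝ P(Z=k) f_k(x); normalise over all components.
Component likelihoods at x = 6 germinations out of 14:
  L_I = 0.0733982
  L_II = 0.104511
  L_III = 0.183289
Multiply by the mixture weights:
  P(Z=I)·L_I = 0.24 × 0.0733982 = 0.0176156
  P(Z=II)·L_II = 0.33 × 0.104511 = 0.0344887
  P(Z=III)·L_III = 0.43 × 0.183289 = 0.0788141
Marginal: 0.0176156 + 0.0344887 + 0.0788141 = 0.130918
P(Supplier I | data) ≈ 0.1346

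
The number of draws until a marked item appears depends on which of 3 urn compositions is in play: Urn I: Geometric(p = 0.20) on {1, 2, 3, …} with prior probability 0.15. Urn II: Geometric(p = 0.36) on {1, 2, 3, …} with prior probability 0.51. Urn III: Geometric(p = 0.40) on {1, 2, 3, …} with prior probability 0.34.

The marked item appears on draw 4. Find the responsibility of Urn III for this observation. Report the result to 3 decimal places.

0.316

P(component k | x) = π_k·f_k(x) / marginal(x), where marginal(x) = Σ_j π_j·f_j(x).
Geometric probabilities:
  f_I = 0.20·(1−0.20)^3 = 0.20·0.512 = 0.1024
  f_II = 0.36·(1−0.36)^3 = 0.36·0.262144 = 0.0943718
  f_III = 0.40·(1−0.40)^3 = 0.40·0.216 = 0.0864
Prior × likelihood for each component:
  π_I·f_I = 0.15 × 0.1024 = 0.01536
  π_II·f_II = 0.51 × 0.0943718 = 0.0481296
  π_III·f_III = 0.34 × 0.0864 = 0.029376
Evidence: 0.01536 + 0.0481296 + 0.029376 = 0.0928656
P(Urn III | data) = 0.029376 / 0.0928656 ≈ 0.316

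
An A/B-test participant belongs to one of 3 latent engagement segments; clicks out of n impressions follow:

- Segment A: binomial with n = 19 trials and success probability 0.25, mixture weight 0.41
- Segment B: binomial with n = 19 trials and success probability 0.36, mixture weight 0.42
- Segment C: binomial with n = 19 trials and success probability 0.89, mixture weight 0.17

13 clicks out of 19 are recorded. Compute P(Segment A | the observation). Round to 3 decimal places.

Apply Bayes' rule: the posterior for each component is proportional to its prior times its likelihood at x.
Component likelihoods at x = 13 clicks out of 19:
  p_A = C(19,13)·0.25^13·0.75^6 = 27132·1.49012e-08·0.177979 = 7.19564e-05
  p_B = C(19,13)·0.36^13·0.64^6 = 27132·1.70582e-06·0.0687195 = 0.00318049
  p_C = C(19,13)·0.89^13·0.11^6 = 27132·0.219821·1.77156e-06 = 0.0105659
Weight by the priors:
  P(Z=A)·p_A = 0.41 × 7.19564e-05 = 2.95021e-05
  P(Z=B)·p_B = 0.42 × 0.00318049 = 0.00133581
  P(Z=C)·p_C = 0.17 × 0.0105659 = 0.00179621
Sum: 2.95021e-05 + 0.00133581 + 0.00179621 = 0.00316152
So the posterior for Segment A is 2.95021e-05 / 0.00316152 ≈ 0.009.

0.009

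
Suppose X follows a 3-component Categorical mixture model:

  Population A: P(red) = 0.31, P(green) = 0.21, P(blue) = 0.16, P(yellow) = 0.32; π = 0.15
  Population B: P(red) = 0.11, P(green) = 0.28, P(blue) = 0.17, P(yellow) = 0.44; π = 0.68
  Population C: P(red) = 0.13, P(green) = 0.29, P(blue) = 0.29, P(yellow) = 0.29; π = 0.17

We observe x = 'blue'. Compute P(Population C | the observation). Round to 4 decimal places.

0.2610

Posterior ∝ prior × likelihood, so P(k | x) ∝ P(Z=k) f_k(x); normalise over all components.
Component likelihoods at x = 'blue':
  p_A = P(blue | comp) = 0.16
  p_B = P(blue | comp) = 0.17
  p_C = P(blue | comp) = 0.29
Multiply by the mixture weights:
  P(Z=A)·p_A = 0.15 × 0.16 = 0.024
  P(Z=B)·p_B = 0.68 × 0.17 = 0.1156
  P(Z=C)·p_C = 0.17 × 0.29 = 0.0493
Marginal: 0.024 + 0.1156 + 0.0493 = 0.1889
So the posterior for Population C is 0.0493 / 0.1889 ≈ 0.2610.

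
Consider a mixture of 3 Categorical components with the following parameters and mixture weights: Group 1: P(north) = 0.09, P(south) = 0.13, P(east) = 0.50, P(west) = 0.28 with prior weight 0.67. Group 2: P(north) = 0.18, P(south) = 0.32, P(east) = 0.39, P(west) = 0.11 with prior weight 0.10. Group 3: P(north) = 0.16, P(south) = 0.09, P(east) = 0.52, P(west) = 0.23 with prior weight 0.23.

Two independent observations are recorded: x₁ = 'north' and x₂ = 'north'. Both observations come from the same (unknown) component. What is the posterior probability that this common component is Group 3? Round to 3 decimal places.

0.405

P(component k | x) = π_k·f_k(x) / marginal(x), where marginal(x) = Σ_j π_j·f_j(x).
Since both observations come from the same component, the likelihood for component k is f_k(x₁)·f_k(x₂).
  f_1 = [P(north | comp) = 0.09] × [0.09] = 0.0081
  f_2 = [P(north | comp) = 0.18] × [0.18] = 0.0324
  f_3 = [P(north | comp) = 0.16] × [0.16] = 0.0256
Multiply by the mixture weights:
  π_1·f_1 = 0.67 × 0.0081 = 0.005427
  π_2·f_2 = 0.10 × 0.0324 = 0.00324
  π_3·f_3 = 0.23 × 0.0256 = 0.005888
Evidence: 0.005427 + 0.00324 + 0.005888 = 0.014555
P(Group 3 | x) = 0.005888 / 0.014555 ≈ 0.405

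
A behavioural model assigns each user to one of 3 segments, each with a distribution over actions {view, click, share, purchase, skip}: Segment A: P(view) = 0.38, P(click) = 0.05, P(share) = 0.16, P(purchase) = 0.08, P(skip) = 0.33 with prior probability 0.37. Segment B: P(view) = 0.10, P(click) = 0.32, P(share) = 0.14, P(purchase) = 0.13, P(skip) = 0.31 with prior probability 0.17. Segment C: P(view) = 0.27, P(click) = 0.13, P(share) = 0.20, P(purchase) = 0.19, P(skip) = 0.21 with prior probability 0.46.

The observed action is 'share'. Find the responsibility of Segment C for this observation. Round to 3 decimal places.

P(component k | x) = P(Z=k)·f_k(x) / marginal(x), where marginal(x) = Σ_j P(Z=j)·f_j(x).
Evaluate each component's likelihood at the observed value:
  p_A = 0.16
  p_B = 0.14
  p_C = 0.2
Unnormalised posteriors:
  P(Z=A)·p_A = 0.37 × 0.16 = 0.0592
  P(Z=B)·p_B = 0.17 × 0.14 = 0.0238
  P(Z=C)·p_C = 0.46 × 0.2 = 0.092
Normaliser: 0.0592 + 0.0238 + 0.092 = 0.175
P(Segment C | x) ≈ 0.526

0.526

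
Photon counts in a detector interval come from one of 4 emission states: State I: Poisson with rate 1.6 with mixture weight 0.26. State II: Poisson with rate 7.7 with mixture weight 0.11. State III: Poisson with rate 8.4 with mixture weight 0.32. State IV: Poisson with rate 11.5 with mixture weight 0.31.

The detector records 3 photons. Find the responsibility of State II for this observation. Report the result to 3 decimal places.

Apply Bayes' rule: the posterior for each component is proportional to its prior times its likelihood at x.
Poisson probabilities:
  f_I = 0.137828
  f_II = 0.0344551
  f_III = 0.0222133
  f_IV = 0.00256777
Weight by the priors:
  π_I·f_I = 0.26 × 0.137828 = 0.0358353
  π_II·f_II = 0.11 × 0.0344551 = 0.00379006
  π_III·f_III = 0.32 × 0.0222133 = 0.00710825
  π_IV·f_IV = 0.31 × 0.00256777 = 0.000796008
Denominator: 0.0358353 + 0.00379006 + 0.00710825 + 0.000796008 = 0.0475296
So the posterior for State II is 0.00379006 / 0.0475296 ≈ 0.080.

0.080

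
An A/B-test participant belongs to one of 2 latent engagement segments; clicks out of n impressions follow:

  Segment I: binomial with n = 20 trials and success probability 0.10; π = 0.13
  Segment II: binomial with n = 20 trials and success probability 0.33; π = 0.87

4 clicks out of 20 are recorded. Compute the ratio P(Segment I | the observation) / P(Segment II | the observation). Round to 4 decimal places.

Since P(k|x) ∝ w_k f_k(x), the posterior odds are w_i f_i(x) / (w_j f_j(x)).
Binomial probabilities:
  f_I = 0.0897788
  f_II = 0.0947428
0.0116712 / 0.0824263 ≈ 0.1416

0.1416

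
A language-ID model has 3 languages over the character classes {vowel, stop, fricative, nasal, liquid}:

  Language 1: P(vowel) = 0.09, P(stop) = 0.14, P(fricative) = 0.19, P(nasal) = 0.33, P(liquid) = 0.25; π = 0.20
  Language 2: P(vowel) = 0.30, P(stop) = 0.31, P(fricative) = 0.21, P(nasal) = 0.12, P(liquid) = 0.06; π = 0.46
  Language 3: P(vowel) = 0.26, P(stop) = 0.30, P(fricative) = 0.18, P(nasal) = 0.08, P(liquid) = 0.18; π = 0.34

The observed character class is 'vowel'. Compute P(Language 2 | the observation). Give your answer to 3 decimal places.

0.565

P(component k | x) = π_k·f_k(x) / marginal(x), where marginal(x) = Σ_j π_j·f_j(x).
Categorical probabilities:
  p_1 = P(vowel | comp) = 0.09
  p_2 = P(vowel | comp) = 0.30
  p_3 = P(vowel | comp) = 0.26
Weight by the priors:
  π_1·p_1 = 0.20 × 0.09 = 0.018
  π_2·p_2 = 0.46 × 0.3 = 0.138
  π_3·p_3 = 0.34 × 0.26 = 0.0884
Denominator: 0.018 + 0.138 + 0.0884 = 0.2444
P(Language 2 | data) ≈ 0.565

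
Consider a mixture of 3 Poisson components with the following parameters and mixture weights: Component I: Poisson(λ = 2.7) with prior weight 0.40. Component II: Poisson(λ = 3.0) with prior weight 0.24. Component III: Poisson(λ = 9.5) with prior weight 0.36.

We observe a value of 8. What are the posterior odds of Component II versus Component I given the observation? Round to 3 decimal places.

Since P(k|x) ∝ P(Z=k) f_k(x), the posterior odds are P(Z=i) f_i(x) / (P(Z=j) f_j(x)).
Evaluate each component's likelihood at the observed value:
  L_I = e^(−2.7)·2.7^8/8! = 0.00470755
  L_II = e^(−3.0)·3.0^8/8! = 0.00810151
  L_III = e^(−9.5)·9.5^8/8! = 0.12316
Posterior odds = (P(Z=II)·L_II) / (P(Z=I)·L_I) = (0.24·0.00810151) / (0.40·0.00470755) = 0.00194436 / 0.00188302 ≈ 1.033

1.033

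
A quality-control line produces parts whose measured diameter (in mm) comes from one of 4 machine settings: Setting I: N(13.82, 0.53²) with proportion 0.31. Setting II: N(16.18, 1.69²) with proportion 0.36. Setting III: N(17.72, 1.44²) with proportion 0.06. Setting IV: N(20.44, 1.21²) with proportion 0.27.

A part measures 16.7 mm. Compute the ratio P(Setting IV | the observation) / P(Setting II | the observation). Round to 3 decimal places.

0.009

Posterior odds = (P(Z=i) f_i(x)) / (P(Z=j) f_j(x)); the normalising sum cancels.
Evaluate each component's likelihood at the observed value:
  L_I = (1/(0.53·√(2π)))·exp(−(16.7−13.82)²/(2·0.53²)) = 0.752721·exp(-14.76397) = 2.91556e-07
  L_II = (1/(1.69·√(2π)))·exp(−(16.7−16.18)²/(2·1.69²)) = 0.236061·exp(-0.04734) = 0.225146
  L_III = (1/(1.44·√(2π)))·exp(−(16.7−17.72)²/(2·1.44²)) = 0.277043·exp(-0.25087) = 0.215574
  L_IV = (1/(1.21·√(2π)))·exp(−(16.7−20.44)²/(2·1.21²)) = 0.329704·exp(-4.77686) = 0.0027769
Posterior odds = (P(Z=IV)·L_IV) / (P(Z=II)·L_II) = (0.27·0.0027769) / (0.36·0.225146) = 0.000749764 / 0.0810527 ≈ 0.009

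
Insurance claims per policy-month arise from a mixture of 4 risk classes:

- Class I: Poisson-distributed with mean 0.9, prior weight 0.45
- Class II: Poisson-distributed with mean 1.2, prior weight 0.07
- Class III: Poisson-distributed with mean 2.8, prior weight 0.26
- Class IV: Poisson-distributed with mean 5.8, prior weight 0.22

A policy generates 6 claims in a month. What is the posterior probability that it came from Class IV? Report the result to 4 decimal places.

Apply Bayes' rule: the posterior for each component is proportional to its prior times its likelihood at x.
Poisson probabilities:
  f_I = e^(−0.9)·0.9^6/6! = 0.000300094
  f_II = e^(−1.2)·1.2^6/6! = 0.00124911
  f_III = e^(−2.8)·2.8^6/6! = 0.0406997
  f_IV = e^(−5.8)·5.8^6/6! = 0.160076
Prior × likelihood for each component:
  P(Z=I)·f_I = 0.45 × 0.000300094 = 0.000135042
  P(Z=II)·f_II = 0.07 × 0.00124911 = 8.74379e-05
  P(Z=III)·f_III = 0.26 × 0.0406997 = 0.0105819
  P(Z=IV)·f_IV = 0.22 × 0.160076 = 0.0352168
Sum: 0.000135042 + 8.74379e-05 + 0.0105819 + 0.0352168 = 0.0460212
P(Class IV | the observation) ≈ 0.7652

0.7652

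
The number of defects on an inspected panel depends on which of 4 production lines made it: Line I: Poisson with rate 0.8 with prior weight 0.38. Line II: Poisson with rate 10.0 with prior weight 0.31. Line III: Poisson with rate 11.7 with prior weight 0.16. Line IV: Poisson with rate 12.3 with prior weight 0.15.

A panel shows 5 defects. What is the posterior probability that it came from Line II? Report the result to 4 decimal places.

Apply Bayes' rule: the posterior for each component is proportional to its prior times its likelihood at x.
Component likelihoods at x = 5 defects:
  L_I = e^(−0.8)·0.8^5/5! = 0.00122697
  L_II = e^(−10.0)·10.0^5/5! = 0.0378333
  L_III = e^(−11.7)·11.7^5/5! = 0.0151531
  L_IV = e^(−12.3)·12.3^5/5! = 0.0106788
Multiply by the mixture weights:
  π_I·L_I = 0.38 × 0.00122697 = 0.000466248
  π_II·L_II = 0.31 × 0.0378333 = 0.0117283
  π_III·L_III = 0.16 × 0.0151531 = 0.0024245
  π_IV·L_IV = 0.15 × 0.0106788 = 0.00160182
Marginal: 0.000466248 + 0.0117283 + 0.0024245 + 0.00160182 = 0.0162209
P(Line II | the observation) ≈ 0.7230

0.7230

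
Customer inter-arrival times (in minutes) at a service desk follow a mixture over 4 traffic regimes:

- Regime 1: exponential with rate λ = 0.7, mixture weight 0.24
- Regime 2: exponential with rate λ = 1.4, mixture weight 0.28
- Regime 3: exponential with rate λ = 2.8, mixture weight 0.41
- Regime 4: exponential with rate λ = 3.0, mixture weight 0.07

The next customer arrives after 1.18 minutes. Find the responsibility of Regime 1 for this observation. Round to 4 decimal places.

0.3734

P(component k | x) = π_k·f_k(x) / marginal(x), where marginal(x) = Σ_j π_j·f_j(x).
Evaluate each component's likelihood at the observed value:
  f_1 = 0.7·e^(−0.7·1.18) = 0.7·e^(−0.8260) = 0.306458
  f_2 = 1.4·e^(−1.4·1.18) = 1.4·e^(−1.6520) = 0.268333
  f_3 = 2.8·e^(−2.8·1.18) = 2.8·e^(−3.3040) = 0.102861
  f_4 = 3.0·e^(−3.0·1.18) = 3.0·e^(−3.5400) = 0.08704
Weight by the priors:
  π_1·f_1 = 0.24 × 0.306458 = 0.0735499
  π_2·f_2 = 0.28 × 0.268333 = 0.0751331
  π_3·f_3 = 0.41 × 0.102861 = 0.0421728
  π_4·f_4 = 0.07 × 0.08704 = 0.0060928
Marginal: 0.0735499 + 0.0751331 + 0.0421728 + 0.0060928 = 0.196949
P(Regime 1 | data) ≈ 0.3734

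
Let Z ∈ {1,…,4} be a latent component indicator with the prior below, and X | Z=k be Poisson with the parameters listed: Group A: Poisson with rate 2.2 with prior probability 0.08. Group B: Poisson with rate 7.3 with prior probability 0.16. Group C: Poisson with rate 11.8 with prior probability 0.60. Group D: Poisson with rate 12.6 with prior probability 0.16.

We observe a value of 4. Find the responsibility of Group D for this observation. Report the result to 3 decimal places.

P(component k | x) = π_k·f_k(x) / marginal(x), where marginal(x) = Σ_j π_j·f_j(x).
Poisson probabilities:
  f_A = 0.108151
  f_B = 0.0799338
  f_C = 0.00606236
  f_D = 0.00354128
Unnormalised posteriors:
  π_A·f_A = 0.08 × 0.108151 = 0.0086521
  π_B·f_B = 0.16 × 0.0799338 = 0.0127894
  π_C·f_C = 0.60 × 0.00606236 = 0.00363742
  π_D·f_D = 0.16 × 0.00354128 = 0.000566605
Denominator: 0.0086521 + 0.0127894 + 0.00363742 + 0.000566605 = 0.0256455
Responsibility of Group D: 0.000566605 / 0.0256455 ≈ 0.022

0.022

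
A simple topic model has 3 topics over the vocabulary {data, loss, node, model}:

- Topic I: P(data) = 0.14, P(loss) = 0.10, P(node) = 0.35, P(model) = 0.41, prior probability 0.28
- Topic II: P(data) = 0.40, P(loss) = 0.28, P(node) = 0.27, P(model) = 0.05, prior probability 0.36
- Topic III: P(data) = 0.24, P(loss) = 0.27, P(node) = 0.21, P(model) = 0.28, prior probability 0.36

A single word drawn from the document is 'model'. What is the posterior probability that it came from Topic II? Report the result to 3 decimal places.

0.077

By Bayes' theorem, P(k | x) = π_k f_k(x) / Σ_j π_j f_j(x).
Component likelihoods at x = 'model':
  p_I = 0.41
  p_II = 0.05
  p_III = 0.28
Weight by the priors:
  π_I·p_I = 0.28 × 0.41 = 0.1148
  π_II·p_II = 0.36 × 0.05 = 0.018
  π_III·p_III = 0.36 × 0.28 = 0.1008
Marginal: 0.1148 + 0.018 + 0.1008 = 0.2336
So the posterior for Topic II is 0.018 / 0.2336 ≈ 0.077.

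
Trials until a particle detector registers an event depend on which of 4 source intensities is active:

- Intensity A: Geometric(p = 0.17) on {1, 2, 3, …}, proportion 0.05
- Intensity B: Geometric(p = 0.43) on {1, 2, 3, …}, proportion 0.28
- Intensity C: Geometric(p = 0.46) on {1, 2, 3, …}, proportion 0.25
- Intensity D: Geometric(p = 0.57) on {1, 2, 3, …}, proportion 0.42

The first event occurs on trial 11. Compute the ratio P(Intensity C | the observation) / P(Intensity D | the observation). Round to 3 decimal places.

Since P(k|x) ∝ π_k f_k(x), the posterior odds are π_i f_i(x) / (π_j f_j(x)).
Geometric probabilities:
  f_A = 0.17·(1−0.17)^10 = 0.17·0.15516 = 0.0263773
  f_B = 0.43·(1−0.43)^10 = 0.43·0.00362033 = 0.00155674
  f_C = 0.46·(1−0.46)^10 = 0.46·0.00210833 = 0.00096983
  f_D = 0.57·(1−0.57)^10 = 0.57·0.000216115 = 0.000123185
0.000242457 / 5.17379e-05 ≈ 4.686

4.686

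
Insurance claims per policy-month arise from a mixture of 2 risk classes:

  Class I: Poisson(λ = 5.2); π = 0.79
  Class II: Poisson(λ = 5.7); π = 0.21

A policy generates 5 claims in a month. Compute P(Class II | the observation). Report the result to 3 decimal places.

P(component k | x) = w_k·f_k(x) / marginal(x), where marginal(x) = Σ_j w_j·f_j(x).
Evaluate each component's likelihood at the observed value:
  L_I = 0.174785
  L_II = 0.16777
Unnormalised posteriors:
  w_I·L_I = 0.79 × 0.174785 = 0.13808
  w_II·L_II = 0.21 × 0.16777 = 0.0352317
Normaliser: 0.13808 + 0.0352317 = 0.173312
P(Class II | data) = 0.0352317 / 0.173312 ≈ 0.203

0.203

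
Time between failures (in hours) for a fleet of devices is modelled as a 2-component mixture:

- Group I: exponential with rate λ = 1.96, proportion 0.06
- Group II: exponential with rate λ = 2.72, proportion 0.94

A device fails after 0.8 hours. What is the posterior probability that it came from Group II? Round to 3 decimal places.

Posterior ∝ prior × likelihood, so P(k | x) ∝ w_k f_k(x); normalise over all components.
Evaluate each component's likelihood at the observed value:
  L_I = 1.96·e^(−1.96·0.8) = 1.96·e^(−1.5680) = 0.408585
  L_II = 2.72·e^(−2.72·0.8) = 2.72·e^(−2.1760) = 0.308705
Unnormalised posteriors:
  w_I·L_I = 0.06 × 0.408585 = 0.0245151
  w_II·L_II = 0.94 × 0.308705 = 0.290183
Marginal: 0.0245151 + 0.290183 = 0.314698
P(Group II | data) = 0.290183 / 0.314698 ≈ 0.922

0.922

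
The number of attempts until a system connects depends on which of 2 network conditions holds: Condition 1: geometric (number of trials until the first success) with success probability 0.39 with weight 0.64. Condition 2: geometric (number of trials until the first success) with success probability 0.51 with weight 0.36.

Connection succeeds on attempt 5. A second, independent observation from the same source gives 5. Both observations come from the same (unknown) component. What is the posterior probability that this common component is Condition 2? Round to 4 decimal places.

0.1429

By Bayes' theorem, P(k | x) = π_k f_k(x) / Σ_j π_j f_j(x).
Since both observations come from the same component, the likelihood for component k is f_k(x₁)·f_k(x₂).
  f_1 = [0.39·(1−0.39)^4 = 0.39·0.138458 = 0.0539988] × [0.0539988] = 0.00291587
  f_2 = [0.51·(1−0.51)^4 = 0.51·0.057648 = 0.0294005] × [0.0294005] = 0.000864389
Prior × likelihood for each component:
  π_1·f_1 = 0.64 × 0.00291587 = 0.00186616
  π_2·f_2 = 0.36 × 0.000864389 = 0.00031118
Normaliser: 0.00186616 + 0.00031118 = 0.00217734
So the posterior for Condition 2 is 0.00031118 / 0.00217734 ≈ 0.1429.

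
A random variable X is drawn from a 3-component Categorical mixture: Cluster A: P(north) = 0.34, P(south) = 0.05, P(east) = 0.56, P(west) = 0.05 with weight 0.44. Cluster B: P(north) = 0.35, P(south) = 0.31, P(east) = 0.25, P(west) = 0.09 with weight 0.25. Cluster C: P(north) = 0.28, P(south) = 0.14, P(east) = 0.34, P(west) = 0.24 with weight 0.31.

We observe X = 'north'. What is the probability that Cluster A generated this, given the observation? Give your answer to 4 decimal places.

By Bayes' theorem, P(k | x) = π_k f_k(x) / Σ_j π_j f_j(x).
Categorical probabilities:
  f_A = P(north | comp) = 0.34
  f_B = P(north | comp) = 0.35
  f_C = P(north | comp) = 0.28
Weight by the priors:
  π_A·f_A = 0.44 × 0.34 = 0.1496
  π_B·f_B = 0.25 × 0.35 = 0.0875
  π_C·f_C = 0.31 × 0.28 = 0.0868
Sum: 0.1496 + 0.0875 + 0.0868 = 0.3239
P(Cluster A | the observation) = 0.1496 / 0.3239 ≈ 0.4619

0.4619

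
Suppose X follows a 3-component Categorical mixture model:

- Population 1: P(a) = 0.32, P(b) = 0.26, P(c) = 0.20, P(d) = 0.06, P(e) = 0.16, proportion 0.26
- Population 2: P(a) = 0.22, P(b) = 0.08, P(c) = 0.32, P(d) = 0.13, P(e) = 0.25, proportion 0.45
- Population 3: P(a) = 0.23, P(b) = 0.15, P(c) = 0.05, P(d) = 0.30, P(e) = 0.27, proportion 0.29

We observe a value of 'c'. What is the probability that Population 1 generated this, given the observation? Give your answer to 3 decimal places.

0.247

Posterior ∝ prior × likelihood, so P(k | x) ∝ w_k f_k(x); normalise over all components.
Categorical probabilities:
  f_1 = 0.2
  f_2 = 0.32
  f_3 = 0.05
Weight by the priors:
  w_1·f_1 = 0.26 × 0.2 = 0.052
  w_2·f_2 = 0.45 × 0.32 = 0.144
  w_3·f_3 = 0.29 × 0.05 = 0.0145
Marginal: 0.052 + 0.144 + 0.0145 = 0.2105
P(Population 1 | 'c') ≈ 0.247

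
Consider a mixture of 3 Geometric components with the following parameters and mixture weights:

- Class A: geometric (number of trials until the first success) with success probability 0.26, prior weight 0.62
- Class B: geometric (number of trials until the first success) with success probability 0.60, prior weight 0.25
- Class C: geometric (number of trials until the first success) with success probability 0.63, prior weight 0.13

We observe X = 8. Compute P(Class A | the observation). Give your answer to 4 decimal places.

0.9838

Posterior ∝ prior × likelihood, so P(k | x) ∝ P(Z=k) f_k(x); normalise over all components.
Geometric probabilities:
  p_A = 0.0315933
  p_B = 0.00098304
  p_C = 0.000598071
Weight by the priors:
  P(Z=A)·p_A = 0.62 × 0.0315933 = 0.0195879
  P(Z=B)·p_B = 0.25 × 0.00098304 = 0.00024576
  P(Z=C)·p_C = 0.13 × 0.000598071 = 7.77492e-05
Normaliser: 0.0195879 + 0.00024576 + 7.77492e-05 = 0.0199114
Responsibility of Class A: 0.0195879 / 0.0199114 ≈ 0.9838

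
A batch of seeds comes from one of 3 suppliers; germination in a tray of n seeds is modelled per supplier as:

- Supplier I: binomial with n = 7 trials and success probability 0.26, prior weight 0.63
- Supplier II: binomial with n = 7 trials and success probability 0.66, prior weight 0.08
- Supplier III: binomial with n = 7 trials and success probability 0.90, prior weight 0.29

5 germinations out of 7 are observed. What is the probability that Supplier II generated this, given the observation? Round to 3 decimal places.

Apply Bayes' rule: the posterior for each component is proportional to its prior times its likelihood at x.
Binomial probabilities:
  p_I = 0.0136631
  p_II = 0.304016
  p_III = 0.124003
Prior × likelihood for each component:
  P(Z=I)·p_I = 0.63 × 0.0136631 = 0.00860776
  P(Z=II)·p_II = 0.08 × 0.304016 = 0.0243213
  P(Z=III)·p_III = 0.29 × 0.124003 = 0.0359608
Normaliser: 0.00860776 + 0.0243213 + 0.0359608 = 0.0688899
Responsibility of Supplier II: 0.0243213 / 0.0688899 ≈ 0.353

0.353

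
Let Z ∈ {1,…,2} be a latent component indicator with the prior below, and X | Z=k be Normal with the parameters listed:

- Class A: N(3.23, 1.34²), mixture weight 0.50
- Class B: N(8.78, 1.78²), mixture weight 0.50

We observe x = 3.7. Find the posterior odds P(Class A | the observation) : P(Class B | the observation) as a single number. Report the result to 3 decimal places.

Posterior odds = (w_i f_i(x)) / (w_j f_j(x)); the normalising sum cancels.
Component likelihoods at x = 3.7:
  p_A = (1/(1.34·√(2π)))·exp(−(3.7−3.23)²/(2·1.34²)) = 0.297718·exp(-0.06151) = 0.279957
  p_B = (1/(1.78·√(2π)))·exp(−(3.7−8.78)²/(2·1.78²)) = 0.224125·exp(-4.07247) = 0.00381804
Posterior odds = (w_A·p_A) / (w_B·p_B) = (0.50·0.279957) / (0.50·0.00381804) = 0.139978 / 0.00190902 ≈ 73.325

73.325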